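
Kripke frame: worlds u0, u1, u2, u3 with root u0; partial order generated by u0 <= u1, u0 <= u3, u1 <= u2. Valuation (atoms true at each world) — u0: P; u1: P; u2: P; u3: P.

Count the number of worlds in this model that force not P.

0

u0: does not force it — u0 does not force not P since u0 is accessible from u0 and u0 forces P.
u1: does not force it — u1 does not force not P since u1 is accessible from u1 and u1 forces P.
u2: does not force it.
u3: does not force it.
Worlds forcing the formula: { }.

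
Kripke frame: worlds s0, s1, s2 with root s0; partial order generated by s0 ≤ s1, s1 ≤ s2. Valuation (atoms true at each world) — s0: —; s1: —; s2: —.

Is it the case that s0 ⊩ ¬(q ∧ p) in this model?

Yes

s0 ⊩ ¬(q ∧ p): no world accessible from s0 forces q ∧ p.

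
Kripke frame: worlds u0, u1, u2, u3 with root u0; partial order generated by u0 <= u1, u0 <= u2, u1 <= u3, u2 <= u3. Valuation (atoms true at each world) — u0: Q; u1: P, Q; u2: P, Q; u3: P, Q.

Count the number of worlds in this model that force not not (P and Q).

4

u0: forces it.
u1: forces it.
u2: forces it.
u3: forces it.
Worlds forcing the formula: {u0, u1, u2, u3}.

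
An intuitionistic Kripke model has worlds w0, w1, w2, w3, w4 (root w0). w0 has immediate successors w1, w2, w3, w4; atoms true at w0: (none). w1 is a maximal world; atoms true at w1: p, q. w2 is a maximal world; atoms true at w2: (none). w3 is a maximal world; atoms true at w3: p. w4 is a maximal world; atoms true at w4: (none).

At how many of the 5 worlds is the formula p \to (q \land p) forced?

w0: does not force it — w0 \nVdash p \to (q \land p): at the accessible world w3, w3 \Vdash p but w3 \nVdash q \land p.
w1: forces it.
w2: forces it.
w3: does not force it.
w4: forces it.
Worlds forcing the formula: {w1, w2, w4}.

3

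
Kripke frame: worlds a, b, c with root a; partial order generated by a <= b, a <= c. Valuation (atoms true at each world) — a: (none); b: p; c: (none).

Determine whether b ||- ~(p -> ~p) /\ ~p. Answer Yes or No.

No

b ||-/- ~(p -> ~p) /\ ~p since b fails ~p.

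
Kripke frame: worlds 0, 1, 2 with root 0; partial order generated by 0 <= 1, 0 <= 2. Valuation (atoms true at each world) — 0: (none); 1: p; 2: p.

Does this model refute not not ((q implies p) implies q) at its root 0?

Yes

0 does not force not not ((q implies p) implies q) since 0 is accessible from 0 and 0 forces not ((q implies p) implies q).
0 forces not ((q implies p) implies q): no world accessible from 0 forces (q implies p) implies q.
So the root 0 does not force not not ((q implies p) implies q); the model is a countermodel.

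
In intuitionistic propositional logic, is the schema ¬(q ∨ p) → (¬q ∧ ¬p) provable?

Yes

This is a constructively valid De Morgan direction (negated disjunction to conjunction of negations), which is intuitionistically derivable.
From ¬(q ∨ p): if q held then q ∨ p would, contradiction — so ¬q; similarly ¬p.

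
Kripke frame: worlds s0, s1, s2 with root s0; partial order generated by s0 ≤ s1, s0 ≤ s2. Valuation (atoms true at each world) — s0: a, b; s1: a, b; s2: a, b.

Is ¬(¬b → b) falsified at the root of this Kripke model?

Yes

s0 ⊮ ¬(¬b → b) since s0 is accessible from s0 and s0 ⊩ ¬b → b.
s0 ⊩ ¬b → b vacuously: no world accessible from s0 forces the antecedent ¬b.
So the root s0 does not force ¬(¬b → b); the model is a countermodel.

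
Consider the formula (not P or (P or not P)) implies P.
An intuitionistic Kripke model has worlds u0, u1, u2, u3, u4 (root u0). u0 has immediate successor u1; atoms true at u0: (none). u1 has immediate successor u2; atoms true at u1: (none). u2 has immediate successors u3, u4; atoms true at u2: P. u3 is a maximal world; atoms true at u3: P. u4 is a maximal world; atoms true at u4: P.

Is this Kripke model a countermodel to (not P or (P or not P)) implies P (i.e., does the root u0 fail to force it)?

No

u0 forces (not P or (P or not P)) implies P: every world accessible from u0 that forces not P or (P or not P) (namely u2, u3, u4) also forces P.
So the root u0 forces (not P or (P or not P)) implies P; the model is not a countermodel.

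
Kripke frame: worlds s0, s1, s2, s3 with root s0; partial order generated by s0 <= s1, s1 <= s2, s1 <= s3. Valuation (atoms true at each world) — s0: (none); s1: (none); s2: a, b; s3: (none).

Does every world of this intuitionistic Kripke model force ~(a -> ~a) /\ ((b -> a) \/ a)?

Not every world: s0 ||-/- ~(a -> ~a) /\ ((b -> a) \/ a).
s0 ||-/- ~(a -> ~a) /\ ((b -> a) \/ a) since s0 fails ~(a -> ~a).

No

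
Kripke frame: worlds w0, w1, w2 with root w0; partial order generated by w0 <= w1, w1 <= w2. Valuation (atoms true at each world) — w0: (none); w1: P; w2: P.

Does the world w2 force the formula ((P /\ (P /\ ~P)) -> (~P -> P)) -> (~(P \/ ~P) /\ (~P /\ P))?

w2 ||-/- ((P /\ (P /\ ~P)) -> (~P -> P)) -> (~(P \/ ~P) /\ (~P /\ P)): already at w2 itself, w2 ||- (P /\ (P /\ ~P)) -> (~P -> P) but w2 ||-/- ~(P \/ ~P) /\ (~P /\ P).
w2 ||-/- ~(P \/ ~P) /\ (~P /\ P) since w2 fails ~(P \/ ~P).

No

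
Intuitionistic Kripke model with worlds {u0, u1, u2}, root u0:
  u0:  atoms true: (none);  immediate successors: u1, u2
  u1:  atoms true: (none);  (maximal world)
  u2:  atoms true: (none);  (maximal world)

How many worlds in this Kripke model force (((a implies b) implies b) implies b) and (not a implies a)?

u0: does not force it — u0 does not force (((a implies b) implies b) implies b) and (not a implies a) since u0 fails not a implies a.
u1: does not force it — u1 does not force (((a implies b) implies b) implies b) and (not a implies a) since u1 fails not a implies a.
u2: does not force it — u2 does not force (((a implies b) implies b) implies b) and (not a implies a) since u2 fails not a implies a.
Worlds forcing the formula: { }.

0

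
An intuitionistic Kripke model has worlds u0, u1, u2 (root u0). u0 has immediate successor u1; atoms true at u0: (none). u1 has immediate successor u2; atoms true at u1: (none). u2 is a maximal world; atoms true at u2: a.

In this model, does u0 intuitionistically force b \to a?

u0 \Vdash b \to a vacuously: no world accessible from u0 forces the antecedent b.

Yes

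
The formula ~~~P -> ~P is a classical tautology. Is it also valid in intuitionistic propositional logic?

This is triple-negation reduction, which is intuitionistically derivable.
Assume ~~~P and suppose P. Then ~~P (double-negation introduction), contradicting ~~~P. So ~P.

Yes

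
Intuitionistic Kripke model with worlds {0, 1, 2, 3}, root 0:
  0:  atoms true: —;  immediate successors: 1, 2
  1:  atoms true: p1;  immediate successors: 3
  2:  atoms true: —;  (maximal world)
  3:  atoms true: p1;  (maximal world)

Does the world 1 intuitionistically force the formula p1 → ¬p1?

No

1 ⊮ p1 → ¬p1: already at 1 itself, 1 ⊩ p1 but 1 ⊮ ¬p1.
1 ⊮ ¬p1 since 1 is accessible from 1 and 1 ⊩ p1.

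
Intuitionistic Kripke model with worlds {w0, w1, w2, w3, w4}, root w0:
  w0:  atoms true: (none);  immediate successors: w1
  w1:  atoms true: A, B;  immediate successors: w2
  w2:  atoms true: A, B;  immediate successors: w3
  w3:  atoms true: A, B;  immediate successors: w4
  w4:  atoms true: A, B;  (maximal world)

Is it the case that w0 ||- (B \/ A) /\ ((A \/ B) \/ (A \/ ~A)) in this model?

No

w0 ||-/- (B \/ A) /\ ((A \/ B) \/ (A \/ ~A)) since w0 fails B \/ A.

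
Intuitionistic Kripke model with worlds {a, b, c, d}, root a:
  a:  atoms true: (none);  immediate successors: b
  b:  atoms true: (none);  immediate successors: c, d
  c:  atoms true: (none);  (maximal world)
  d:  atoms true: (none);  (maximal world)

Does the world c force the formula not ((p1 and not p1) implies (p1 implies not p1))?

c does not force not ((p1 and not p1) implies (p1 implies not p1)) since c is accessible from c and c forces (p1 and not p1) implies (p1 implies not p1).
c forces (p1 and not p1) implies (p1 implies not p1) vacuously: no world accessible from c forces the antecedent p1 and not p1.

No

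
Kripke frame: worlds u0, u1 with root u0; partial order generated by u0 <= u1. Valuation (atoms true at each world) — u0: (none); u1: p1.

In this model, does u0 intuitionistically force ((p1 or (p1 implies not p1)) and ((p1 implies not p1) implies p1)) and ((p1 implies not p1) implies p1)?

No

u0 does not force ((p1 or (p1 implies not p1)) and ((p1 implies not p1) implies p1)) and ((p1 implies not p1) implies p1) since u0 fails (p1 or (p1 implies not p1)) and ((p1 implies not p1) implies p1).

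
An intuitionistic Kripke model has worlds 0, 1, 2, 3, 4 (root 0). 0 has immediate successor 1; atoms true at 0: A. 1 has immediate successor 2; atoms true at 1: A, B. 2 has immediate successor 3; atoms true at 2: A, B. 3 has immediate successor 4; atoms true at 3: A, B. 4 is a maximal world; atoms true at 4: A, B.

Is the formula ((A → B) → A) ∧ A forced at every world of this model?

0 ⊩ ((A → B) → A) ∧ A since 0 forces both conjuncts.
Since the root 0 forces ((A → B) → A) ∧ A and forcing is persistent (monotone upward), every world forces it.

Yes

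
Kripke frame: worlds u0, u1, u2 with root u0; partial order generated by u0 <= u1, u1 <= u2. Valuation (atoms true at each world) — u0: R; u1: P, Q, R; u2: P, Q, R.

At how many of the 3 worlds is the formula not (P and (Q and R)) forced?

u0: does not force it — u0 does not force not (P and (Q and R)) since u1 is accessible from u0 and u1 forces P and (Q and R).
u1: does not force it.
u2: does not force it.
Worlds forcing the formula: { }.

0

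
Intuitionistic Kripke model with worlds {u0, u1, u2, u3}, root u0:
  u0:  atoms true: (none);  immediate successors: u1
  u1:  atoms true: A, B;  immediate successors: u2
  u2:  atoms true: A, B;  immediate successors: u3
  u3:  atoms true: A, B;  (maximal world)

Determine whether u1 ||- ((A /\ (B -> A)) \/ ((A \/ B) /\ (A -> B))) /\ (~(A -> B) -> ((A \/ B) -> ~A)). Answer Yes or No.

u1 ||- ((A /\ (B -> A)) \/ ((A \/ B) /\ (A -> B))) /\ (~(A -> B) -> ((A \/ B) -> ~A)) since u1 forces both conjuncts.

Yes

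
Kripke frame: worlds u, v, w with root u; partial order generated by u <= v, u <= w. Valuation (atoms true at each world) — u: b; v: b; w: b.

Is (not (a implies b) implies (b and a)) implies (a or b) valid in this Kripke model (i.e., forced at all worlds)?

u forces (not (a implies b) implies (b and a)) implies (a or b): every world accessible from u that forces not (a implies b) implies (b and a) (namely u, v, w) also forces a or b.
Since the root u forces (not (a implies b) implies (b and a)) implies (a or b) and forcing is persistent (monotone upward), every world forces it.

Yes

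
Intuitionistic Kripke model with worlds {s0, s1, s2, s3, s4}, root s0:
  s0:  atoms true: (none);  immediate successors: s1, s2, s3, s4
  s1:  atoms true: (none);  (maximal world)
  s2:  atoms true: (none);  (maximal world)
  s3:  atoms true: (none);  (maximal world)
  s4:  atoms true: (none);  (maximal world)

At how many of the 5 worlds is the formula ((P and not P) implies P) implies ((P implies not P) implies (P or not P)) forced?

s0: forces it.
s1: forces it.
s2: forces it.
s3: forces it.
s4: forces it.
Worlds forcing the formula: {s0, s1, s2, s3, s4}.

5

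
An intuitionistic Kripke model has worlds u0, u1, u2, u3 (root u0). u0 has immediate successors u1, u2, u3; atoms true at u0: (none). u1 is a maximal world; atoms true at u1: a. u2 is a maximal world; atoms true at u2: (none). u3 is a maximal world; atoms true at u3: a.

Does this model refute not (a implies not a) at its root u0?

u0 does not force not (a implies not a) since u2 is accessible from u0 and u2 forces a implies not a.
u2 forces a implies not a vacuously: no world accessible from u2 forces the antecedent a.
So the root u0 does not force not (a implies not a); the model is a countermodel.

Yes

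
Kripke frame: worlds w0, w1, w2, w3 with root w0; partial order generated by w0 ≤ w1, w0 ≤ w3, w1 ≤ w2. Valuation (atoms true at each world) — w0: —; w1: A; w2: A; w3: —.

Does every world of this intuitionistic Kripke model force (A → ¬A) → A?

No

Not every world: w0 ⊮ (A → ¬A) → A.
w0 ⊮ (A → ¬A) → A: at the accessible world w3, w3 ⊩ A → ¬A but w3 ⊮ A.
w3 lacks atom A, so w3 ⊮ A.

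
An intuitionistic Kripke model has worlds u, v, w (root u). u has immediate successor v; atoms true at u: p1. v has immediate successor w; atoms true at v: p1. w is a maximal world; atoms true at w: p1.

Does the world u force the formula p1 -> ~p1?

No

u ||-/- p1 -> ~p1: already at u itself, u ||- p1 but u ||-/- ~p1.
u ||-/- ~p1 since u is accessible from u and u ||- p1.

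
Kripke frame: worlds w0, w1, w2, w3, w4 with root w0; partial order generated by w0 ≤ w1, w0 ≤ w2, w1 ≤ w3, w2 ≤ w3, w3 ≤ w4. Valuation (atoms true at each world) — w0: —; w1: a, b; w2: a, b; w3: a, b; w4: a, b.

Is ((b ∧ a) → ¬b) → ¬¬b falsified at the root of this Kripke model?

w0 ⊩ ((b ∧ a) → ¬b) → ¬¬b vacuously: no world accessible from w0 forces the antecedent (b ∧ a) → ¬b.
So the root w0 forces ((b ∧ a) → ¬b) → ¬¬b; the model is not a countermodel.

No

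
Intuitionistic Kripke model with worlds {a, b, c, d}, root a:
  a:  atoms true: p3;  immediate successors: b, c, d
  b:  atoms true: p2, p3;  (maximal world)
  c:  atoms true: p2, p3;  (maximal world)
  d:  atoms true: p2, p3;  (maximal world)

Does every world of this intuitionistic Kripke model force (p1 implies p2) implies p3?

Yes

a forces (p1 implies p2) implies p3: every world accessible from a that forces p1 implies p2 (namely a, b, c, d) also forces p3.
Since the root a forces (p1 implies p2) implies p3 and forcing is persistent (monotone upward), every world forces it.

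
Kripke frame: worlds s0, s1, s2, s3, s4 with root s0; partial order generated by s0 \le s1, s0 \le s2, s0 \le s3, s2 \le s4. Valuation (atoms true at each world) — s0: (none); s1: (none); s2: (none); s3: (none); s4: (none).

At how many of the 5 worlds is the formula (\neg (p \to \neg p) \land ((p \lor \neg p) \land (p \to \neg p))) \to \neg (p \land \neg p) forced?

s0: forces it.
s1: forces it.
s2: forces it.
s3: forces it.
s4: forces it.
Worlds forcing the formula: {s0, s1, s2, s3, s4}.

5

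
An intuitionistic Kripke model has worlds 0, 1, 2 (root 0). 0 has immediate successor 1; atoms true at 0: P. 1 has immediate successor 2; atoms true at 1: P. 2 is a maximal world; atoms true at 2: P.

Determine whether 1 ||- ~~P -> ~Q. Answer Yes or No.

1 ||- ~~P -> ~Q: every world accessible from 1 that forces ~~P (namely 1, 2) also forces ~Q.

Yes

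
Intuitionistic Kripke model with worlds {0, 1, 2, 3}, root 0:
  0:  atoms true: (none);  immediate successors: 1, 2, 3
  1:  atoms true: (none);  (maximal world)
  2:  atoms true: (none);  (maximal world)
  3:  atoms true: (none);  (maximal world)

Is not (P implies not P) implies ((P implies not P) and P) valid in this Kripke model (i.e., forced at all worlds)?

Yes

0 forces not (P implies not P) implies ((P implies not P) and P) vacuously: no world accessible from 0 forces the antecedent not (P implies not P).
Since the root 0 forces not (P implies not P) implies ((P implies not P) and P) and forcing is persistent (monotone upward), every world forces it.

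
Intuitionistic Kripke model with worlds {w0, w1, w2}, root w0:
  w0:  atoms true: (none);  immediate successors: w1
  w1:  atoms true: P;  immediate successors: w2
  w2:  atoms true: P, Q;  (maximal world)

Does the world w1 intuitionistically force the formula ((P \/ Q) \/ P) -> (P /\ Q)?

w1 ||-/- ((P \/ Q) \/ P) -> (P /\ Q): already at w1 itself, w1 ||- (P \/ Q) \/ P but w1 ||-/- P /\ Q.
w1 ||-/- P /\ Q since w1 fails Q.

No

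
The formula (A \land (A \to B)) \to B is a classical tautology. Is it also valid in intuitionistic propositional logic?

This is modus ponens in implicational form, which is intuitionistically derivable.
If a world forces A and A \to B, then applying the implication at that world (which is accessible from itself) gives B.

Yes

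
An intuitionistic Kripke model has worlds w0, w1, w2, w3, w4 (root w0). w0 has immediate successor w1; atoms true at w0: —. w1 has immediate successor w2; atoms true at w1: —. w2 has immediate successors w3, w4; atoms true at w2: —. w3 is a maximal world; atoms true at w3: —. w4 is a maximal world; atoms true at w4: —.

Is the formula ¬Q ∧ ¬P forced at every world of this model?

w0 ⊩ ¬Q ∧ ¬P since w0 forces both conjuncts.
Since the root w0 forces ¬Q ∧ ¬P and forcing is persistent (monotone upward), every world forces it.

Yes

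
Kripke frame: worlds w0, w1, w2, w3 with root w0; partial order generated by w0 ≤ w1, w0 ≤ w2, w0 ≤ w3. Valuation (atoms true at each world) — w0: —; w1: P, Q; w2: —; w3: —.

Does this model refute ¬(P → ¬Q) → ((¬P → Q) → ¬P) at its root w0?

w0 ⊮ ¬(P → ¬Q) → ((¬P → Q) → ¬P): at the accessible world w1, w1 ⊩ ¬(P → ¬Q) but w1 ⊮ (¬P → Q) → ¬P.
w1 ⊮ (¬P → Q) → ¬P: already at w1 itself, w1 ⊩ ¬P → Q but w1 ⊮ ¬P.
w1 ⊮ ¬P since w1 is accessible from w1 and w1 ⊩ P.
So the root w0 does not force ¬(P → ¬Q) → ((¬P → Q) → ¬P); the model is a countermodel.

Yes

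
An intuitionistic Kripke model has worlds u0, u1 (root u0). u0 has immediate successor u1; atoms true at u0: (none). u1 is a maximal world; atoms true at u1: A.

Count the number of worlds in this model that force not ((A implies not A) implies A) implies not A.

u0: forces it.
u1: forces it.
Worlds forcing the formula: {u0, u1}.

2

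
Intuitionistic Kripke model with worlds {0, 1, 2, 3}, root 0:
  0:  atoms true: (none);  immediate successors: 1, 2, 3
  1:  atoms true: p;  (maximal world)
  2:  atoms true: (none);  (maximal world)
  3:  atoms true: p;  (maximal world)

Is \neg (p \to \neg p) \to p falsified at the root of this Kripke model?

0 \Vdash \neg (p \to \neg p) \to p: every world accessible from 0 that forces \neg (p \to \neg p) (namely 1, 3) also forces p.
So the root 0 forces \neg (p \to \neg p) \to p; the model is not a countermodel.

No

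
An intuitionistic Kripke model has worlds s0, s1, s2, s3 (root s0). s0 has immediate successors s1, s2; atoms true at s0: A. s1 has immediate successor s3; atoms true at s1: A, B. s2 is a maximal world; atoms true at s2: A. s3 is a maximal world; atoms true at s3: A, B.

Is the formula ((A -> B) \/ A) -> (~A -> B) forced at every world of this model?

s0 ||- ((A -> B) \/ A) -> (~A -> B): every world accessible from s0 that forces (A -> B) \/ A (namely s0, s1, s2, s3) also forces ~A -> B.
Since the root s0 forces ((A -> B) \/ A) -> (~A -> B) and forcing is persistent (monotone upward), every world forces it.

Yes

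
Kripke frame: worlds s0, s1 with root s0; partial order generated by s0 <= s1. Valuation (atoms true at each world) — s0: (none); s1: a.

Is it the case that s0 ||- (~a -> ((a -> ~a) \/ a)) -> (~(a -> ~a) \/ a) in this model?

Yes

s0 ||- (~a -> ((a -> ~a) \/ a)) -> (~(a -> ~a) \/ a): every world accessible from s0 that forces ~a -> ((a -> ~a) \/ a) (namely s0, s1) also forces ~(a -> ~a) \/ a.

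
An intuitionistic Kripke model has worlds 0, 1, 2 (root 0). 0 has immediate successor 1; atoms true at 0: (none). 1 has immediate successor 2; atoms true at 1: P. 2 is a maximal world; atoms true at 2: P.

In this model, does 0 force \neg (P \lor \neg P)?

0 \nVdash \neg (P \lor \neg P) since 1 is accessible from 0 and 1 \Vdash P \lor \neg P.
1 \Vdash P \lor \neg P via the disjunct P.

No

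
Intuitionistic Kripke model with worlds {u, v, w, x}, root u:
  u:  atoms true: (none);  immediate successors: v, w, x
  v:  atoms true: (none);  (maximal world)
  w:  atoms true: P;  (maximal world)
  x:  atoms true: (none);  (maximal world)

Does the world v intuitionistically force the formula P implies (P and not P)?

Yes

v forces P implies (P and not P) vacuously: no world accessible from v forces the antecedent P.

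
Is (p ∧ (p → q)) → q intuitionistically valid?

This is modus ponens in implicational form, which is intuitionistically derivable.
If a world forces p and p → q, then applying the implication at that world (which is accessible from itself) gives q.

Yes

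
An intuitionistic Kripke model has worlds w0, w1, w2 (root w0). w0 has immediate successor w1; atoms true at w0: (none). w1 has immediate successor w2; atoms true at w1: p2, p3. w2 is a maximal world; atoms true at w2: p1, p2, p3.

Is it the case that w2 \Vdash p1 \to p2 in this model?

w2 \Vdash p1 \to p2: every world accessible from w2 that forces p1 (namely w2) also forces p2.

Yes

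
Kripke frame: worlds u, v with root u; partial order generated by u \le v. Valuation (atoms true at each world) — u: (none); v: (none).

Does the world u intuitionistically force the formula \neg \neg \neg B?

Yes

u \Vdash \neg \neg \neg B: no world accessible from u forces \neg \neg B.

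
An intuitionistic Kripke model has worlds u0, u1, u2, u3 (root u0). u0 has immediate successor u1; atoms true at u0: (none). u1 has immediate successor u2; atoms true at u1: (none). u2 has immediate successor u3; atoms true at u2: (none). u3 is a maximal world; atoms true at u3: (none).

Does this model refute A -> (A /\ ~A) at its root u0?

u0 ||- A -> (A /\ ~A) vacuously: no world accessible from u0 forces the antecedent A.
So the root u0 forces A -> (A /\ ~A); the model is not a countermodel.

No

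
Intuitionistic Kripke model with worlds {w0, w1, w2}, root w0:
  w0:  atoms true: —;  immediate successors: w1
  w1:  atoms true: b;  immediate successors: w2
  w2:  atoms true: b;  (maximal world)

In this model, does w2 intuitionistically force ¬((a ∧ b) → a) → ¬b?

w2 ⊩ ¬((a ∧ b) → a) → ¬b vacuously: no world accessible from w2 forces the antecedent ¬((a ∧ b) → a).

Yes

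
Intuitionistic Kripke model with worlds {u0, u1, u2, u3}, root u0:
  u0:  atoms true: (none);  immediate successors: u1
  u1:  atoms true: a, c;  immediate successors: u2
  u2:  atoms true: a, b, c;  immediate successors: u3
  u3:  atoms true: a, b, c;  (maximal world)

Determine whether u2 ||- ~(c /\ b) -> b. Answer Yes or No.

u2 ||- ~(c /\ b) -> b vacuously: no world accessible from u2 forces the antecedent ~(c /\ b).

Yes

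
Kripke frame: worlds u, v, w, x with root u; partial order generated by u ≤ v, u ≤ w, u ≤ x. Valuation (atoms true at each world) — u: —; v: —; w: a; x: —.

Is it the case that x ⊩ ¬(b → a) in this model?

x ⊮ ¬(b → a) since x is accessible from x and x ⊩ b → a.
x ⊩ b → a vacuously: no world accessible from x forces the antecedent b.

No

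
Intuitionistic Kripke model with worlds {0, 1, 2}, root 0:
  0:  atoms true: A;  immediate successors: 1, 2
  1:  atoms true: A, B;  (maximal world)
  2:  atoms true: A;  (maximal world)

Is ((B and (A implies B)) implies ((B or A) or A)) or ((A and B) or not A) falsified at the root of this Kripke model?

No

0 forces ((B and (A implies B)) implies ((B or A) or A)) or ((A and B) or not A) via the disjunct (B and (A implies B)) implies ((B or A) or A).
So the root 0 forces ((B and (A implies B)) implies ((B or A) or A)) or ((A and B) or not A); the model is not a countermodel.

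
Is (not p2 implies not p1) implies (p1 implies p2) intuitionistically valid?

No

This is the converse of contraposition, which is not intuitionistically valid.
A Kripke countermodel: worlds w0, w1; order generated by w0 <= w1; atoms true at each world — w0:{p1}; w1:{p1,p2}.
w0 does not force (not p2 implies not p1) implies (p1 implies p2): already at w0 itself, w0 forces not p2 implies not p1 but w0 does not force p1 implies p2.
w0 does not force p1 implies p2: already at w0 itself, w0 forces p1 but w0 does not force p2.
w0 lacks atom p2, so w0 does not force p2.
So the root w0 does not force the formula.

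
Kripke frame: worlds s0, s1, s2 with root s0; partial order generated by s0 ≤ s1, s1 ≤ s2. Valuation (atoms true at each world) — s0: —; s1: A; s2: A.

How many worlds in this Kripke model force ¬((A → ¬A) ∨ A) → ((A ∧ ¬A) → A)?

3

s0: forces it.
s1: forces it.
s2: forces it.
Worlds forcing the formula: {s0, s1, s2}.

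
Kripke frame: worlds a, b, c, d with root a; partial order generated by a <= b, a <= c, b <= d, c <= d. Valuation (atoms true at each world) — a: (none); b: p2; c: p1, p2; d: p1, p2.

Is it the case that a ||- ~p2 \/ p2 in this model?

a ||-/- ~p2 \/ p2: neither disjunct is forced at a.
a ||-/- ~p2 since b is accessible from a and b ||- p2.

No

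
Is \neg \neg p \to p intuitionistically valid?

This is double-negation elimination, which is not intuitionistically valid.
A Kripke countermodel: worlds s0, s1; order generated by s0 \le s1; atoms true at each world — s0:{}; s1:{p}.
s0 \nVdash \neg \neg p \to p: already at s0 itself, s0 \Vdash \neg \neg p but s0 \nVdash p.
s0 lacks atom p, so s0 \nVdash p.
So the root s0 does not force the formula.

No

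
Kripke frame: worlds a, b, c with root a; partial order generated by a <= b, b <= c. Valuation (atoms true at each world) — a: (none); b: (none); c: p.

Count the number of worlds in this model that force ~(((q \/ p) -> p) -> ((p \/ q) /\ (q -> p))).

a: does not force it — a ||-/- ~(((q \/ p) -> p) -> ((p \/ q) /\ (q -> p))) since c is accessible from a and c ||- ((q \/ p) -> p) -> ((p \/ q) /\ (q -> p)).
b: does not force it — b ||-/- ~(((q \/ p) -> p) -> ((p \/ q) /\ (q -> p))) since c is accessible from b and c ||- ((q \/ p) -> p) -> ((p \/ q) /\ (q -> p)).
c: does not force it — c ||-/- ~(((q \/ p) -> p) -> ((p \/ q) /\ (q -> p))) since c is accessible from c and c ||- ((q \/ p) -> p) -> ((p \/ q) /\ (q -> p)).
Worlds forcing the formula: { }.

0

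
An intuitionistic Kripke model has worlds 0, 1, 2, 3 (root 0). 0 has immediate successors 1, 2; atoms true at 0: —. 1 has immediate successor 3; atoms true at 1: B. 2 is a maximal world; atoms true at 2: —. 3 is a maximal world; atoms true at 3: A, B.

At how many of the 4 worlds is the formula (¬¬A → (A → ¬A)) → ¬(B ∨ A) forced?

0: forces it.
1: forces it.
2: forces it.
3: forces it.
Worlds forcing the formula: {0, 1, 2, 3}.

4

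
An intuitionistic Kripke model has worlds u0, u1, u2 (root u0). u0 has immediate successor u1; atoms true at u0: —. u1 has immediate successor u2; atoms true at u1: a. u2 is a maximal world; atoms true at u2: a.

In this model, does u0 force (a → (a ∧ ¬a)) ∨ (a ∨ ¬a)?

u0 ⊮ (a → (a ∧ ¬a)) ∨ (a ∨ ¬a): neither disjunct is forced at u0.
u0 ⊮ a → (a ∧ ¬a): at the accessible world u1, u1 ⊩ a but u1 ⊮ a ∧ ¬a.
u1 ⊮ a ∧ ¬a since u1 fails ¬a.

No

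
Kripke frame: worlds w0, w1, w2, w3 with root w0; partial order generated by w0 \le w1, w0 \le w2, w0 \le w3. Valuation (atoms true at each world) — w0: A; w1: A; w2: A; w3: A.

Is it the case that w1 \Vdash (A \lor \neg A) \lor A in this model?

Yes

w1 \Vdash (A \lor \neg A) \lor A via the disjunct A \lor \neg A.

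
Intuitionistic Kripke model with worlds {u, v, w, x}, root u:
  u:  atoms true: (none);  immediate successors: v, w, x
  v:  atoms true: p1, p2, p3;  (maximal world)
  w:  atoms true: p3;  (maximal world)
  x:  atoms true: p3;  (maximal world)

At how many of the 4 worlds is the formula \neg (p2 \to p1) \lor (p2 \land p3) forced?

1

u: does not force it — u \nVdash \neg (p2 \to p1) \lor (p2 \land p3): neither disjunct is forced at u.
v: forces it.
w: does not force it.
x: does not force it.
Worlds forcing the formula: {v}.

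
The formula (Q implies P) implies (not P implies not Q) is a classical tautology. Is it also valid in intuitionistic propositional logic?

This is the forward direction of contraposition, which is intuitionistically derivable.
Assume Q implies P and not P. If Q held then P would follow, contradicting not P; so not Q.

Yes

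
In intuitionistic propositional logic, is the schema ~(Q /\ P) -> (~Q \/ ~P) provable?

This is the constructively invalid direction of De Morgan's law for conjunction, which is not intuitionistically valid.
A Kripke countermodel: worlds w0, w1, w2; order generated by w0 <= w1, w0 <= w2; atoms true at each world — w0:{}; w1:{Q}; w2:{P}.
w0 ||-/- ~(Q /\ P) -> (~Q \/ ~P): already at w0 itself, w0 ||- ~(Q /\ P) but w0 ||-/- ~Q \/ ~P.
w0 ||-/- ~Q \/ ~P: neither disjunct is forced at w0.
w0 ||-/- ~Q since w1 is accessible from w0 and w1 ||- Q.
So the root w0 does not force the formula.

No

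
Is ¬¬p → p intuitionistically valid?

No

This is double-negation elimination, which is not intuitionistically valid.
A Kripke countermodel: worlds s0, s1; order generated by s0 ≤ s1; atoms true at each world — s0:{}; s1:{p}.
s0 ⊮ ¬¬p → p: already at s0 itself, s0 ⊩ ¬¬p but s0 ⊮ p.
s0 lacks atom p, so s0 ⊮ p.
So the root s0 does not force the formula.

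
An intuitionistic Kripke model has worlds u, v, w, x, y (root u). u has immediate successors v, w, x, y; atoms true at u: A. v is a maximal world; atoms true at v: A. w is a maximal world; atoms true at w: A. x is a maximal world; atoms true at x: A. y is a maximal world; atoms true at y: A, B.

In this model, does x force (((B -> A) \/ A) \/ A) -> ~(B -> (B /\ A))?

No

x ||-/- (((B -> A) \/ A) \/ A) -> ~(B -> (B /\ A)): already at x itself, x ||- ((B -> A) \/ A) \/ A but x ||-/- ~(B -> (B /\ A)).
x ||-/- ~(B -> (B /\ A)) since x is accessible from x and x ||- B -> (B /\ A).
x ||- B -> (B /\ A) vacuously: no world accessible from x forces the antecedent B.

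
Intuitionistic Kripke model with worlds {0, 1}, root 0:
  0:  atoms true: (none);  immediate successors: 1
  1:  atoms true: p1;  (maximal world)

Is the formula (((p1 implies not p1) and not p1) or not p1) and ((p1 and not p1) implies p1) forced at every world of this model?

No

Not every world: 0 does not force (((p1 implies not p1) and not p1) or not p1) and ((p1 and not p1) implies p1).
0 does not force (((p1 implies not p1) and not p1) or not p1) and ((p1 and not p1) implies p1) since 0 fails ((p1 implies not p1) and not p1) or not p1.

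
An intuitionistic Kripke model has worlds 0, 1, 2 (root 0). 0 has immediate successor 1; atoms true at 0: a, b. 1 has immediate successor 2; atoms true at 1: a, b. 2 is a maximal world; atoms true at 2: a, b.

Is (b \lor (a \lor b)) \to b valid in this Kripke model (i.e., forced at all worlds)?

0 \Vdash (b \lor (a \lor b)) \to b: every world accessible from 0 that forces b \lor (a \lor b) (namely 0, 1, 2) also forces b.
Since the root 0 forces (b \lor (a \lor b)) \to b and forcing is persistent (monotone upward), every world forces it.

Yes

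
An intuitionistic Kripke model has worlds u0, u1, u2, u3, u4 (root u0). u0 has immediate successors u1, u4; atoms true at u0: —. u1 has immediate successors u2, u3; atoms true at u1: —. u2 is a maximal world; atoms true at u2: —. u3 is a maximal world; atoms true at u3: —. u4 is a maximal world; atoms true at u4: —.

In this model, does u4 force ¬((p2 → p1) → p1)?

Yes

u4 ⊩ ¬((p2 → p1) → p1): no world accessible from u4 forces (p2 → p1) → p1.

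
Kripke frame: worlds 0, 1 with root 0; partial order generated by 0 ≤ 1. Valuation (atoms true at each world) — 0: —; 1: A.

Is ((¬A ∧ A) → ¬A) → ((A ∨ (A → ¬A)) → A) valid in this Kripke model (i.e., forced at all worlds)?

0 ⊩ ((¬A ∧ A) → ¬A) → ((A ∨ (A → ¬A)) → A): every world accessible from 0 that forces (¬A ∧ A) → ¬A (namely 0, 1) also forces (A ∨ (A → ¬A)) → A.
Since the root 0 forces ((¬A ∧ A) → ¬A) → ((A ∨ (A → ¬A)) → A) and forcing is persistent (monotone upward), every world forces it.

Yes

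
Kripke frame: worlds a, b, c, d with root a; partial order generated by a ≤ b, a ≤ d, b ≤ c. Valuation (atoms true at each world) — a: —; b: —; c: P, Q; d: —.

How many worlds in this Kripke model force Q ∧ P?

1

a: does not force it — a ⊮ Q ∧ P since a fails Q.
b: does not force it.
c: forces it.
d: does not force it.
Worlds forcing the formula: {c}.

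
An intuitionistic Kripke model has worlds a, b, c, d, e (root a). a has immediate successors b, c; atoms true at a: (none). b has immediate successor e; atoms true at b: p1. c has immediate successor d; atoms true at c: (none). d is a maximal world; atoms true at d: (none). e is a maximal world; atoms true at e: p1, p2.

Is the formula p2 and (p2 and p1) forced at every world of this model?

No

Not every world: a does not force p2 and (p2 and p1).
a does not force p2 and (p2 and p1) since a fails p2.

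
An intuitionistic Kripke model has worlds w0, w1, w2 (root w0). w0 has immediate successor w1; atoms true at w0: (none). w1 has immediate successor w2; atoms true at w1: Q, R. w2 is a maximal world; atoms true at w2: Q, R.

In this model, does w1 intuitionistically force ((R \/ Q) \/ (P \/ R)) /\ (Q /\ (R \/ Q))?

w1 ||- ((R \/ Q) \/ (P \/ R)) /\ (Q /\ (R \/ Q)) since w1 forces both conjuncts.

Yes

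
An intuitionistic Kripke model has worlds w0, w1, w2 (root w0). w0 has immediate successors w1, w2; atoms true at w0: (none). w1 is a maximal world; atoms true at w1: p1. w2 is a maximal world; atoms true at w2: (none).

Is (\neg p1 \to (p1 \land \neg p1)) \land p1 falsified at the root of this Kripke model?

w0 \nVdash (\neg p1 \to (p1 \land \neg p1)) \land p1 since w0 fails \neg p1 \to (p1 \land \neg p1).
So the root w0 does not force (\neg p1 \to (p1 \land \neg p1)) \land p1; the model is a countermodel.

Yes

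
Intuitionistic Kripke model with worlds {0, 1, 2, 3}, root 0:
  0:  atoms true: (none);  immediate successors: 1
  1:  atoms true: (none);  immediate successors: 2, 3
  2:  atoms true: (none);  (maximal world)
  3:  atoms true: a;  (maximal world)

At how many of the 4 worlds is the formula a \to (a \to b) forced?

1

0: does not force it — 0 \nVdash a \to (a \to b): at the accessible world 3, 3 \Vdash a but 3 \nVdash a \to b.
1: does not force it.
2: forces it.
3: does not force it.
Worlds forcing the formula: {2}.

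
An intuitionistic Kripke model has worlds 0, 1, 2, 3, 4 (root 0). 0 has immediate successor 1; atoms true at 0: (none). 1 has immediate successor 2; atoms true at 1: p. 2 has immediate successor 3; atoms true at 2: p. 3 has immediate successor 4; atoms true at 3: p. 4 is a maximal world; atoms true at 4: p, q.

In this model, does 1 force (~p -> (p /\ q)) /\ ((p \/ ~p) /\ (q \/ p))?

Yes

1 ||- (~p -> (p /\ q)) /\ ((p \/ ~p) /\ (q \/ p)) since 1 forces both conjuncts.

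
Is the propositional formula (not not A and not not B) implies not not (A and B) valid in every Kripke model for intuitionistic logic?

Yes

This is the distribution of double negation over conjunction, which is intuitionistically derivable.
Assume not not A, not not B, and not (A and B). From A we'd get not B (since A and B is refuted), contradicting not not B; so not A, contradicting not not A.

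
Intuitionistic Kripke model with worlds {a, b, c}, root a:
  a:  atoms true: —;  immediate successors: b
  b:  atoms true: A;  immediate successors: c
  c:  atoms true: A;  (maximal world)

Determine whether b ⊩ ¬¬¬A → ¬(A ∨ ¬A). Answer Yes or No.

b ⊩ ¬¬¬A → ¬(A ∨ ¬A) vacuously: no world accessible from b forces the antecedent ¬¬¬A.

Yes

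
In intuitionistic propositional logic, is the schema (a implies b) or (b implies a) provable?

No

This is the Gödel–Dummett linearity axiom, which is not intuitionistically valid.
A Kripke countermodel: worlds u0, u1, u2; order generated by u0 <= u1, u0 <= u2; atoms true at each world — u0:{}; u1:{a}; u2:{b}.
u0 does not force (a implies b) or (b implies a): neither disjunct is forced at u0.
u0 does not force a implies b: at the accessible world u1, u1 forces a but u1 does not force b.
u1 lacks atom b, so u1 does not force b.
So the root u0 does not force the formula.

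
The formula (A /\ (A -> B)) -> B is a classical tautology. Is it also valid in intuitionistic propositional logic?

This is modus ponens in implicational form, which is intuitionistically derivable.
If a world forces A and A -> B, then applying the implication at that world (which is accessible from itself) gives B.

Yes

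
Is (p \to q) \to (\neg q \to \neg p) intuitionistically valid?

Yes

This is the forward direction of contraposition, which is intuitionistically derivable.
Assume p \to q and \neg q. If p held then q would follow, contradicting \neg q; so \neg p.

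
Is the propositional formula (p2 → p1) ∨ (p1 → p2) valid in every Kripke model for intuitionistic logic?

This is the Gödel–Dummett linearity axiom, which is not intuitionistically valid.
A Kripke countermodel: worlds 0, 1, 2; order generated by 0 ≤ 1, 0 ≤ 2; atoms true at each world — 0:{}; 1:{p2}; 2:{p1}.
0 ⊮ (p2 → p1) ∨ (p1 → p2): neither disjunct is forced at 0.
0 ⊮ p2 → p1: at the accessible world 1, 1 ⊩ p2 but 1 ⊮ p1.
1 lacks atom p1, so 1 ⊮ p1.
So the root 0 does not force the formula.

No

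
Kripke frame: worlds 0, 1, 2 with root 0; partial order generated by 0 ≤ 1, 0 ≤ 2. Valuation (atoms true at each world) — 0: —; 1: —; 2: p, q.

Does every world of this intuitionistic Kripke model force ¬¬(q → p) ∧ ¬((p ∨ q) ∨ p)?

Not every world: 0 ⊮ ¬¬(q → p) ∧ ¬((p ∨ q) ∨ p).
0 ⊮ ¬¬(q → p) ∧ ¬((p ∨ q) ∨ p) since 0 fails ¬((p ∨ q) ∨ p).

No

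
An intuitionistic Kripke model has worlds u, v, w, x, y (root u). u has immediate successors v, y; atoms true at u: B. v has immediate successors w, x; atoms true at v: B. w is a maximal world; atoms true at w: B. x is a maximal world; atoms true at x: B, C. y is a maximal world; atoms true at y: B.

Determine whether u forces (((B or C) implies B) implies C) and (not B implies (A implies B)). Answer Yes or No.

No

u does not force (((B or C) implies B) implies C) and (not B implies (A implies B)) since u fails ((B or C) implies B) implies C.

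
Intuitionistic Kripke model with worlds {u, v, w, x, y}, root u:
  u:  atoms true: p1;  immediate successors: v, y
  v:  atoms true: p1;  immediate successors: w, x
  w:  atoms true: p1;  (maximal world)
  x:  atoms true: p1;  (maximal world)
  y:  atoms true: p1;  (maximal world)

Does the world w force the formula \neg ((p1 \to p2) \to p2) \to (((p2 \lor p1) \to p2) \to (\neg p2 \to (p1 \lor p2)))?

Yes

w \Vdash \neg ((p1 \to p2) \to p2) \to (((p2 \lor p1) \to p2) \to (\neg p2 \to (p1 \lor p2))) vacuously: no world accessible from w forces the antecedent \neg ((p1 \to p2) \to p2).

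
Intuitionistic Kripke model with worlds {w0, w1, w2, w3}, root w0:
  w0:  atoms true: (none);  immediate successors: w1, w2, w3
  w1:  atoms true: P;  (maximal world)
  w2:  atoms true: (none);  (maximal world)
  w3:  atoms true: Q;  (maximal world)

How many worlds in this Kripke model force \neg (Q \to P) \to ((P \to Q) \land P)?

w0: does not force it — w0 \nVdash \neg (Q \to P) \to ((P \to Q) \land P): at the accessible world w3, w3 \Vdash \neg (Q \to P) but w3 \nVdash (P \to Q) \land P.
w1: forces it.
w2: forces it.
w3: does not force it.
Worlds forcing the formula: {w1, w2}.

2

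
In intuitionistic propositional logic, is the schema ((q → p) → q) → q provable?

This is Peirce's law, which is not intuitionistically valid.
A Kripke countermodel: worlds 0, 1; order generated by 0 ≤ 1; atoms true at each world — 0:{}; 1:{q}.
0 ⊮ ((q → p) → q) → q: already at 0 itself, 0 ⊩ (q → p) → q but 0 ⊮ q.
0 lacks atom q, so 0 ⊮ q.
So the root 0 does not force the formula.

No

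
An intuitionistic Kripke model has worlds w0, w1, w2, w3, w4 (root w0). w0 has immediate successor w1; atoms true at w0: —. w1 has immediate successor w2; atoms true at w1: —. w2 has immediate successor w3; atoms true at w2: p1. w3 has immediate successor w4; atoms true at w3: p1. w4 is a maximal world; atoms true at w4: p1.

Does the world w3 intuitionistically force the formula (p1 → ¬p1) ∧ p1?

w3 ⊮ (p1 → ¬p1) ∧ p1 since w3 fails p1 → ¬p1.

No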